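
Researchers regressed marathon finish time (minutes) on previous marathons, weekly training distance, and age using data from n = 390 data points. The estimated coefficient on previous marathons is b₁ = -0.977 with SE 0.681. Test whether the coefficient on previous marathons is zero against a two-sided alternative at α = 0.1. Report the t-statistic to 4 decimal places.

H₀: β₁ = 0 vs H₁: β₁ ≠ 0.
t = (b₁ − β₁⁰)/SE = -0.977 / 0.681 = -1.4347.
df = n − k − 1 = 390 − 3 − 1 = 386.
Two-sided p ≈ 0.1522, which is ≥ 0.1, so fail to reject H₀.
The data do not give significant evidence of an association between previous marathons and marathon finish time, after adjusting for the other predictors.

t = -1.4347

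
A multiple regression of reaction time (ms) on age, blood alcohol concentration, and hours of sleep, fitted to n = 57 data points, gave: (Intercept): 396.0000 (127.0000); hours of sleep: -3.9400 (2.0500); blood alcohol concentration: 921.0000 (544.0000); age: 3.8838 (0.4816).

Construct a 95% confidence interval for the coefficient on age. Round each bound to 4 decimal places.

Read off: b = 3.8838, SE = 0.4816 for age.
df = n − k − 1 = 57 − 3 − 1 = 53.
t* = t_{0.025, 53} = 2.005746.
Margin = t* × SE = 2.005746 × 0.4816 = 0.965967.
CI: 3.8838 ± 0.965967 → (2.9178, 4.8498).

(2.9178, 4.8498)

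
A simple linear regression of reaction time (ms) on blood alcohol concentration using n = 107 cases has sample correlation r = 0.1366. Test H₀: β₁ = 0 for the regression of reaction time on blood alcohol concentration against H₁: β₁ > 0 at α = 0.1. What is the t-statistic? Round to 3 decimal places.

t = r·√(n − 2)/√(1 − r²) = 0.1366·√105/√0.98134 = 1.413.
df = n − 2 = 105.
One-sided p ≈ 0.0803, which is < 0.1, so reject H₀.
There is evidence of a linear association between blood alcohol concentration and reaction time.

t = 1.413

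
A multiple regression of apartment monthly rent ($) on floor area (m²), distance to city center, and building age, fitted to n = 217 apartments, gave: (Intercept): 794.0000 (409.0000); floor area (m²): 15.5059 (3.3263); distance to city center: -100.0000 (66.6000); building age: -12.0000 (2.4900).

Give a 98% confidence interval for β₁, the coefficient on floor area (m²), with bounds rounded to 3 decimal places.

Read off: b = 15.5059, SE = 3.3263 for floor area (m²).
df = n − k − 1 = 217 − 3 − 1 = 213.
t* = t_{0.01, 213} = 2.343982.
Margin = t* × SE = 2.343982 × 3.3263 = 7.79679.
CI: 15.5059 ± 7.79679 → (7.709, 23.303).

(7.709, 23.303)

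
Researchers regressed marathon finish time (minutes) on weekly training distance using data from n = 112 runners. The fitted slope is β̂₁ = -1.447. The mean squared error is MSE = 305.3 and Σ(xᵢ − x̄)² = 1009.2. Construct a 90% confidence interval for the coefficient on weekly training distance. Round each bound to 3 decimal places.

(-2.359, -0.535)

SE(β̂₁) = √(MSE/Sₓₓ) = √(305.3/1009.2) = 0.550015.
df = n − 2 = 110.
t* = t_{0.05, 110} = 1.658824.
Margin = t* × SE = 1.658824 × 0.550015 = 0.91238.
CI: -1.447 ± 0.91238 → (-2.359, -0.535).
With 90% confidence, each one-unit increase in weekly training distance is associated with a change of between -2.359 and -0.535 minutes in marathon finish time.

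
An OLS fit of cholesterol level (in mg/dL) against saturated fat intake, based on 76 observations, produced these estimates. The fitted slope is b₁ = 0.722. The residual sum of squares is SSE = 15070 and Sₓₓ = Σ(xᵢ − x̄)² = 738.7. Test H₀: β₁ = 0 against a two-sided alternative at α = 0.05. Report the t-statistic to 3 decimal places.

t = 1.375

MSE = SSE/(n − 2) = 15070/74 = 203.649.
SE(b₁) = √(MSE/Sₓₓ) = √(203.649/738.7) = 0.525057.
t = 0.722 / 0.525057 = 1.375.
df = n − 2 = 74.
Two-sided p ≈ 0.1733, which is ≥ 0.05, so fail to reject H₀.
The data do not give significant evidence of an association between saturated fat intake and cholesterol level.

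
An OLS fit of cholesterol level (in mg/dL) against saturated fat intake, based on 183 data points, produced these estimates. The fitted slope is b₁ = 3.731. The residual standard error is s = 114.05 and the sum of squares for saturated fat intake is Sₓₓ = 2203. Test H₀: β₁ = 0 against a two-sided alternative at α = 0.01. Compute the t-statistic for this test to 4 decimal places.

SE(b₁) = s/√Sₓₓ = 114.05/√2203 = 2.4299.
t = 3.731 / 2.4299 = 1.5355.
df = n − 2 = 181.
Two-sided p ≈ 0.1264, which is ≥ 0.01, so fail to reject H₀.
The data do not give significant evidence of an association between saturated fat intake and cholesterol level.

t = 1.5355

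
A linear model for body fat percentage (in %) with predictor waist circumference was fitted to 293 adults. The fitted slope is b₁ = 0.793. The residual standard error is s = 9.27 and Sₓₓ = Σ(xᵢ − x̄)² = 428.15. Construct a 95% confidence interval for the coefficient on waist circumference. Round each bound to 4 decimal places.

(-0.0887, 1.6747)

SE(b₁) = s/√Sₓₓ = 9.27/√428.15 = 0.448004.
df = n − 2 = 291.
t* = t_{0.025, 291} = 1.96815.
Margin = t* × SE = 1.96815 × 0.448004 = 0.881739.
CI: 0.793 ± 0.881739 → (-0.0887, 1.6747).
With 95% confidence, each one-unit increase in waist circumference is associated with a change of between -0.0887 and 1.6747 % in body fat percentage.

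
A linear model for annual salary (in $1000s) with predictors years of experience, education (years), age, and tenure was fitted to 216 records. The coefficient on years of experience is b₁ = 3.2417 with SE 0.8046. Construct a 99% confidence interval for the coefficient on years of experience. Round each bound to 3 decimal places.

(1.150, 5.333)

df = n − k − 1 = 216 − 4 − 1 = 211.
t* = t_{0.005, 211} = 2.59933.
Margin = t* × SE = 2.59933 × 0.8046 = 2.09142.
CI: 3.2417 ± 2.09142 → (1.150, 5.333).
With 99% confidence, each one-unit increase in years of experience is associated with a change of between 1.150 and 5.333 $1000s in annual salary, holding the other predictors fixed.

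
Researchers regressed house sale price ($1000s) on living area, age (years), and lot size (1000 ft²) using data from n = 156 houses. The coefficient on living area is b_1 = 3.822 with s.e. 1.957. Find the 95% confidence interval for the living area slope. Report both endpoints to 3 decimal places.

(-0.044, 7.688)

df = n − k − 1 = 156 − 3 − 1 = 152.
t* = t_{0.025, 152} = 1.975694.
Margin = t* × SE = 1.975694 × 1.957 = 3.86643.
CI: 3.822 ± 3.86643 → (-0.044, 7.688).
With 95% confidence, each one-unit increase in living area is associated with a change of between -0.044 and 7.688 $1000s in house sale price, holding the other predictors fixed.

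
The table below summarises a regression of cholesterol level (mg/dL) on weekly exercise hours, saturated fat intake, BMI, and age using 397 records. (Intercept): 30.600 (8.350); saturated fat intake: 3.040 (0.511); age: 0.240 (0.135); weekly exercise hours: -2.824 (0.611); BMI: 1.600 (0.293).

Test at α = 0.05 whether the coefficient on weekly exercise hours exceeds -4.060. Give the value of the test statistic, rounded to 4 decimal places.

Read off: b = -2.824, SE = 0.611 for weekly exercise hours.
H₀: β₁ = -4.060 vs H₁: β₁ > -4.060.
t = (-2.824 − (-4.060)) / 0.611 = 2.0229.
df = n − k − 1 = 397 − 4 − 1 = 392.
One-sided p ≈ 0.0219, which is < 0.05, so reject H₀.
There is evidence that the true slope on weekly exercise hours exceeds -4.060 mg/dL per unit, holding the other predictors fixed.

t = 2.0229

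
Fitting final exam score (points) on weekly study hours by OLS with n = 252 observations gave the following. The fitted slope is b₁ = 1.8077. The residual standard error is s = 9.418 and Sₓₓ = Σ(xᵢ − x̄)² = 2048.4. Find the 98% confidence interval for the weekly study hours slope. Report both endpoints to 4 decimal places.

SE(b₁) = s/√Sₓₓ = 9.418/√2048.4 = 0.20809.
df = n − 2 = 250.
t* = t_{0.01, 250} = 2.341356.
Margin = t* × SE = 2.341356 × 0.20809 = 0.487213.
CI: 1.8077 ± 0.487213 → (1.3205, 2.2949).
With 98% confidence, each one-unit increase in weekly study hours is associated with a change of between 1.3205 and 2.2949 points in final exam score.

(1.3205, 2.2949)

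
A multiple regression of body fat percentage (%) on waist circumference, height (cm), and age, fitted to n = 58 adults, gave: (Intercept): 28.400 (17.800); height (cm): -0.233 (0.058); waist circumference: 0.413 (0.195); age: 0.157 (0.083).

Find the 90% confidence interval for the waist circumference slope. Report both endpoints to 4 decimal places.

Read off: b = 0.413, SE = 0.195 for waist circumference.
df = n − k − 1 = 58 − 3 − 1 = 54.
t* = t_{0.05, 54} = 1.673565.
Margin = t* × SE = 1.673565 × 0.195 = 0.326345.
CI: 0.413 ± 0.326345 → (0.0867, 0.7393).

(0.0867, 0.7393)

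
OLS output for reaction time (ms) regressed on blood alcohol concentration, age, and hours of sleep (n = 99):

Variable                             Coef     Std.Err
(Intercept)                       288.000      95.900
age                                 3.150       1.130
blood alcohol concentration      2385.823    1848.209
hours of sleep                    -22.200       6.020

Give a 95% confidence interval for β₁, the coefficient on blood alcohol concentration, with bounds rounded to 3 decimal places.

Read off: b = 2385.823, SE = 1848.209 for blood alcohol concentration.
df = n − k − 1 = 99 − 3 − 1 = 95.
t* = t_{0.025, 95} = 1.985251.
Margin = t* × SE = 1.985251 × 1848.209 = 3669.15877.
CI: 2385.823 ± 3669.15877 → (-1283.336, 6054.982).

(-1283.336, 6054.982)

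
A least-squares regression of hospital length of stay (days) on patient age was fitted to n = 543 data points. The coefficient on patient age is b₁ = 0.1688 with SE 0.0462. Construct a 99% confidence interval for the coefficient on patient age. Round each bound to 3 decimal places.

df = n − 2 = 543 − 2 = 541.
t* = t_{0.005, 541} = 2.584947.
Margin = t* × SE = 2.584947 × 0.0462 = 0.11942.
CI: 0.1688 ± 0.11942 → (0.049, 0.288).
With 99% confidence, each one-unit increase in patient age is associated with a change of between 0.049 and 0.288 days in hospital length of stay.

(0.049, 0.288)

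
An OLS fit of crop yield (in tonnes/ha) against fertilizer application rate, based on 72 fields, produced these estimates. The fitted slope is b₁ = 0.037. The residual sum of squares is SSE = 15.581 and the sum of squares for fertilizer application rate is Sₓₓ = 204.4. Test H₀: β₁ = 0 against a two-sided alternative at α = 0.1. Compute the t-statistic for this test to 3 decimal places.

t = 1.121

MSE = SSE/(n − 2) = 15.581/70 = 0.222586.
SE(b₁) = √(MSE/Sₓₓ) = √(0.222586/204.4) = 0.0329996.
t = 0.037 / 0.0329996 = 1.121.
df = n − 2 = 70.
Two-sided p ≈ 0.2660, which is ≥ 0.1, so fail to reject H₀.
The data do not give significant evidence of an association between fertilizer application rate and crop yield.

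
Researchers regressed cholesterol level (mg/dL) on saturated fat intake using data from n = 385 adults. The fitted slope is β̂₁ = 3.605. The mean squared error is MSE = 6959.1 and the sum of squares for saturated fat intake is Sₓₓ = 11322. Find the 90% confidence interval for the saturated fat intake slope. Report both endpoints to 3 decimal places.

SE(β̂₁) = √(MSE/Sₓₓ) = √(6959.1/11322) = 0.783998.
df = n − 2 = 383.
t* = t_{0.05, 383} = 1.648842.
Margin = t* × SE = 1.648842 × 0.783998 = 1.29269.
CI: 3.605 ± 1.29269 → (2.312, 4.898).
With 90% confidence, each one-unit increase in saturated fat intake is associated with a change of between 2.312 and 4.898 mg/dL in cholesterol level.

(2.312, 4.898)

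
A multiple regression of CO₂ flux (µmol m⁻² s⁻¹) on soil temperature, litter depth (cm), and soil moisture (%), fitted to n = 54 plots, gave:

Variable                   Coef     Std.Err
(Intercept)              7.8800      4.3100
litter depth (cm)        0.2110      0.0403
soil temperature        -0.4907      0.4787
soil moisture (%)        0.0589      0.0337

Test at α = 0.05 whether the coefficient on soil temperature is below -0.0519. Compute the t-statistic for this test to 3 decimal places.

Read off: b = -0.4907, SE = 0.4787 for soil temperature.
H₀: β₁ = -0.0519 vs H₁: β₁ < -0.0519.
t = (-0.4907 − (-0.0519)) / 0.4787 = -0.917.
df = n − k − 1 = 54 − 3 − 1 = 50.
One-sided p ≈ 0.1819, which is ≥ 0.05, so fail to reject H₀.
The data do not give significant evidence that the true slope on soil temperature is below -0.0519 µmol m⁻² s⁻¹ per unit, holding the other predictors fixed.

t = -0.917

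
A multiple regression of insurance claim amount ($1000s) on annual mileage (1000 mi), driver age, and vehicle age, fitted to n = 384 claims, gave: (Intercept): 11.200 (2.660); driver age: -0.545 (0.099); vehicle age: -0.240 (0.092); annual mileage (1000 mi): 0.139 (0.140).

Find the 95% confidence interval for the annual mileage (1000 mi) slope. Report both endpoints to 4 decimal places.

(-0.1363, 0.4143)

Read off: b = 0.139, SE = 0.140 for annual mileage (1000 mi).
df = n − k − 1 = 384 − 3 − 1 = 380.
t* = t_{0.025, 380} = 1.966226.
Margin = t* × SE = 1.966226 × 0.140 = 0.275272.
CI: 0.139 ± 0.275272 → (-0.1363, 0.4143).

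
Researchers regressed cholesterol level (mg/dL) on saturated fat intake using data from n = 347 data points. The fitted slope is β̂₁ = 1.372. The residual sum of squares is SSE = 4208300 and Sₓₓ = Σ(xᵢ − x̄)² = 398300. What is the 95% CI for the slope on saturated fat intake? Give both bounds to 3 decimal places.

(1.028, 1.716)

MSE = SSE/(n − 2) = 4208300/345 = 12198.
SE(β̂₁) = √(MSE/Sₓₓ) = √(12198/398300) = 0.175.
df = n − 2 = 345.
t* = t_{0.025, 345} = 1.966864.
Margin = t* × SE = 1.966864 × 0.175 = 0.34420.
CI: 1.372 ± 0.34420 → (1.028, 1.716).
With 95% confidence, each one-unit increase in saturated fat intake is associated with a change of between 1.028 and 1.716 mg/dL in cholesterol level.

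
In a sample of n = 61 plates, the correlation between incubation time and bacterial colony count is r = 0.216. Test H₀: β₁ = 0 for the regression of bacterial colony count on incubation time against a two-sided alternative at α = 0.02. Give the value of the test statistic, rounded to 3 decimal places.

t = r·√(n − 2)/√(1 − r²) = 0.216·√59/√0.953344 = 1.699.
df = n − 2 = 59.
Two-sided p ≈ 0.0945, which is ≥ 0.02, so fail to reject H₀.
The data do not give significant evidence of a linear association between incubation time and bacterial colony count.

t = 1.699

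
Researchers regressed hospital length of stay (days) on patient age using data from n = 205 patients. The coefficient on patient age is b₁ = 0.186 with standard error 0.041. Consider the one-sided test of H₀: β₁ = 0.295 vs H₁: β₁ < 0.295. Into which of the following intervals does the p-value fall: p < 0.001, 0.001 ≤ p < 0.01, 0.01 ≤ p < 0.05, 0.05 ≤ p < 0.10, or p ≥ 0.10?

0.001 ≤ p < 0.01

t = (0.186 − 0.295) / 0.041 = -2.659.
df = n − 2 = 205 − 2 = 203.
One-sided p = P(T_{203} < t) ≈ 0.0042.
So 0.001 ≤ p < 0.01.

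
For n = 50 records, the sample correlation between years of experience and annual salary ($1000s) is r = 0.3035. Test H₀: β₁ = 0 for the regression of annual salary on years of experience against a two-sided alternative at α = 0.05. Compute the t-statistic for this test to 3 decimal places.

t = r·√(n − 2)/√(1 − r²) = 0.3035·√48/√0.907888 = 2.207.
df = n − 2 = 48.
Two-sided p ≈ 0.0321, which is < 0.05, so reject H₀.
There is evidence of a linear association between years of experience and annual salary.

t = 2.207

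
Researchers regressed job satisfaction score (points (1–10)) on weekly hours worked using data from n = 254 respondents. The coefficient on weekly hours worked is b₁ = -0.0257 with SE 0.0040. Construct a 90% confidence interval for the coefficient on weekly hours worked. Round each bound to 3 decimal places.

df = n − 2 = 254 − 2 = 252.
t* = t_{0.05, 252} = 1.650923.
Margin = t* × SE = 1.650923 × 0.0040 = 0.00660.
CI: -0.0257 ± 0.00660 → (-0.032, -0.019).
With 90% confidence, each one-unit increase in weekly hours worked is associated with a change of between -0.032 and -0.019 points (1–10) in job satisfaction score.

(-0.032, -0.019)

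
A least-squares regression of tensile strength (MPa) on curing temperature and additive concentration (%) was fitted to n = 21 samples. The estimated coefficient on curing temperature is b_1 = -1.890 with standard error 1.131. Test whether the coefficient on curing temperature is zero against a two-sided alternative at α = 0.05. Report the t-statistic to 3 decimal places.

t = -1.671

H₀: β₁ = 0 vs H₁: β₁ ≠ 0.
t = (b_1 − β₁⁰)/SE = -1.890 / 1.131 = -1.671.
df = n − k − 1 = 21 − 2 − 1 = 18.
Two-sided p ≈ 0.1120, which is ≥ 0.05, so fail to reject H₀.
The data do not give significant evidence of an association between curing temperature and tensile strength, after adjusting for the other predictors.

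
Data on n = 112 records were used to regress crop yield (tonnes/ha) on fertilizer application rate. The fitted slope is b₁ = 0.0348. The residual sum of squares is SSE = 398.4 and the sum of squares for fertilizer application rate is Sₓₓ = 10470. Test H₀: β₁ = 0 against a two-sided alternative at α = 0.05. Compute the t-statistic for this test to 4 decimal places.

MSE = SSE/(n − 2) = 398.4/110 = 3.62182.
SE(b₁) = √(MSE/Sₓₓ) = √(3.62182/10470) = 0.018599.
t = 0.0348 / 0.018599 = 1.8711.
df = n − 2 = 110.
Two-sided p ≈ 0.0640, which is ≥ 0.05, so fail to reject H₀.
The data do not give significant evidence of an association between fertilizer application rate and crop yield.

t = 1.8711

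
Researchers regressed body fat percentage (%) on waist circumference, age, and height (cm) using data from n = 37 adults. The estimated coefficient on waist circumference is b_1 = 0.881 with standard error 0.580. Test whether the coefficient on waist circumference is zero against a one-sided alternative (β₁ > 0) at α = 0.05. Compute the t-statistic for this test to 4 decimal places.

t = 1.5190

H₀: β₁ = 0 vs H₁: β₁ > 0.
t = (b_1 − β₁⁰)/SE = 0.881 / 0.580 = 1.5190.
df = n − k − 1 = 37 − 3 − 1 = 33.
One-sided p ≈ 0.0691, which is ≥ 0.05, so fail to reject H₀.
The data do not give significant evidence that the true slope on waist circumference is positive, holding the other predictors fixed.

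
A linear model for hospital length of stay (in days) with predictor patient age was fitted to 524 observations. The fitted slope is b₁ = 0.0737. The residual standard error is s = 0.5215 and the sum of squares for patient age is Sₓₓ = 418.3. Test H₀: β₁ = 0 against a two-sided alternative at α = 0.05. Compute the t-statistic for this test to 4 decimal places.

SE(b₁) = s/√Sₓₓ = 0.5215/√418.3 = 0.0254983.
t = 0.0737 / 0.0254983 = 2.8904.
df = n − 2 = 522.
Two-sided p ≈ 0.0040, which is < 0.05, so reject H₀.
There is evidence that patient age is associated with hospital length of stay.

t = 2.8904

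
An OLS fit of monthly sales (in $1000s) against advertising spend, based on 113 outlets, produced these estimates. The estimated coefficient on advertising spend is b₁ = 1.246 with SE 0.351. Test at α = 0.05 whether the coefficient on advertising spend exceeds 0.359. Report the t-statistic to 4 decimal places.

H₀: β₁ = 0.359 vs H₁: β₁ > 0.359.
t = (b₁ − β₁⁰)/SE = (1.246 − 0.359) / 0.351 = 2.5271.
df = n − 2 = 113 − 2 = 111.
One-sided p ≈ 0.0065, which is < 0.05, so reject H₀.
There is evidence that the true slope on advertising spend exceeds 0.359 $1000s per unit.

t = 2.5271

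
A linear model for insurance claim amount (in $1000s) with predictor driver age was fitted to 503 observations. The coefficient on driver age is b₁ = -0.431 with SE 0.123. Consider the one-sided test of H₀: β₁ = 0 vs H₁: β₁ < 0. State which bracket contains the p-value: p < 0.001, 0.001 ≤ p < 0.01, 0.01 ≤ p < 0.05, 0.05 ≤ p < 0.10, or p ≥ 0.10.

t = -0.431 / 0.123 = -3.504.
df = n − 2 = 503 − 2 = 501.
One-sided p = P(T_{501} < t) ≈ 0.0002.
So p < 0.001.

p < 0.001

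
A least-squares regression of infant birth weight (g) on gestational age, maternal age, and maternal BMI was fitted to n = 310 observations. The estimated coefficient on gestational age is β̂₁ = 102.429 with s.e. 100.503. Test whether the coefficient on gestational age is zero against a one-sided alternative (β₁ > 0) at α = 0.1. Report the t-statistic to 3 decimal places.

H₀: β₁ = 0 vs H₁: β₁ > 0.
t = (β̂₁ − β₁⁰)/SE = 102.429 / 100.503 = 1.019.
df = n − k − 1 = 310 − 3 − 1 = 306.
One-sided p ≈ 0.1545, which is ≥ 0.1, so fail to reject H₀.
The data do not give significant evidence that the true slope on gestational age is positive, holding the other predictors fixed.

t = 1.019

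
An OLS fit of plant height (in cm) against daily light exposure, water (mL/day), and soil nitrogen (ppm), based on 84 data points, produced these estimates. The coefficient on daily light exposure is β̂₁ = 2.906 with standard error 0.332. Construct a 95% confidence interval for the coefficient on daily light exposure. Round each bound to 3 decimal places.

df = n − k − 1 = 84 − 3 − 1 = 80.
t* = t_{0.025, 80} = 1.990063.
Margin = t* × SE = 1.990063 × 0.332 = 0.66070.
CI: 2.906 ± 0.66070 → (2.245, 3.567).
With 95% confidence, each one-unit increase in daily light exposure is associated with a change of between 2.245 and 3.567 cm in plant height, holding the other predictors fixed.

(2.245, 3.567)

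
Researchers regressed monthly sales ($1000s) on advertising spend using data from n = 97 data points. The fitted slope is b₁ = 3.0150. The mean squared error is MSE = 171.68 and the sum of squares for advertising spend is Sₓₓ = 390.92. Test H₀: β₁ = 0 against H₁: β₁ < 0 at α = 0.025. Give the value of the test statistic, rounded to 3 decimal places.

t = 4.550

SE(b₁) = √(MSE/Sₓₓ) = √(171.68/390.92) = 0.662698.
t = 3.0150 / 0.662698 = 4.550.
df = n − 2 = 95.
One-sided p ≈ 1.0000, which is ≥ 0.025, so fail to reject H₀.
The data do not give significant evidence that the true slope on advertising spend is negative.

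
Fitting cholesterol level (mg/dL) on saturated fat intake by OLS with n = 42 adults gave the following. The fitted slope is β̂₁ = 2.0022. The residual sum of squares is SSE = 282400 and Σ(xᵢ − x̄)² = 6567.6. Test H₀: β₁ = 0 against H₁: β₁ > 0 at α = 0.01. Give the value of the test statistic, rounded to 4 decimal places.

MSE = SSE/(n − 2) = 282400/40 = 7060.
SE(β̂₁) = √(MSE/Sₓₓ) = √(7060/6567.6) = 1.03681.
t = 2.0022 / 1.03681 = 1.9311.
df = n − 2 = 40.
One-sided p ≈ 0.0303, which is ≥ 0.01, so fail to reject H₀.
The data do not give significant evidence that the true slope on saturated fat intake is positive.

t = 1.9311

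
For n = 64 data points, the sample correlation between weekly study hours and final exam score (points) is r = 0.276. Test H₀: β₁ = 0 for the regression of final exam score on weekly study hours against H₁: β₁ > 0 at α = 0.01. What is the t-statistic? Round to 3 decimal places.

t = 2.261

t = r·√(n − 2)/√(1 − r²) = 0.276·√62/√0.923824 = 2.261.
df = n − 2 = 62.
One-sided p ≈ 0.0136, which is ≥ 0.01, so fail to reject H₀.
The data do not give significant evidence of a linear association between weekly study hours and final exam score.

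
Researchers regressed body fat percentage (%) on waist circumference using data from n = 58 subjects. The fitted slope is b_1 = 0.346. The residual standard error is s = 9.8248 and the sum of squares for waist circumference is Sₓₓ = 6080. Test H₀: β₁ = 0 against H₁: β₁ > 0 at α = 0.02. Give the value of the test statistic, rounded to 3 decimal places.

t = 2.746

SE(b_1) = s/√Sₓₓ = 9.8248/√6080 = 0.126.
t = 0.346 / 0.126 = 2.746.
df = n − 2 = 56.
One-sided p ≈ 0.0040, which is < 0.02, so reject H₀.
There is evidence that the true slope on waist circumference is positive.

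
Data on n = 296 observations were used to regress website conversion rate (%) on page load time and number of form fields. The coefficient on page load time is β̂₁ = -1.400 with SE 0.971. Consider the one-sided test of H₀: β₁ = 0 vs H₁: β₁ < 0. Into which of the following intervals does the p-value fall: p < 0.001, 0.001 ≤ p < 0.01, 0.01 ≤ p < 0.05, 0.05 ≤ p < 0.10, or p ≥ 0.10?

t = -1.400 / 0.971 = -1.442.
df = n − k − 1 = 296 − 2 − 1 = 293.
One-sided p = P(T_{293} < t) ≈ 0.0752.
So 0.05 ≤ p < 0.10.

0.05 ≤ p < 0.10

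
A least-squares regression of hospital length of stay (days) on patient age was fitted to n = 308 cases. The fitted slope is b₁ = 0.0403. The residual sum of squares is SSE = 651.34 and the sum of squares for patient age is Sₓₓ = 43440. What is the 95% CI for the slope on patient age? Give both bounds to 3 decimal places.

(0.027, 0.054)

MSE = SSE/(n − 2) = 651.34/306 = 2.12856.
SE(b₁) = √(MSE/Sₓₓ) = √(2.12856/43440) = 0.007.
df = n − 2 = 306.
t* = t_{0.025, 306} = 1.967747.
Margin = t* × SE = 1.967747 × 0.007 = 0.01377.
CI: 0.0403 ± 0.01377 → (0.027, 0.054).
With 95% confidence, each one-unit increase in patient age is associated with a change of between 0.027 and 0.054 days in hospital length of stay.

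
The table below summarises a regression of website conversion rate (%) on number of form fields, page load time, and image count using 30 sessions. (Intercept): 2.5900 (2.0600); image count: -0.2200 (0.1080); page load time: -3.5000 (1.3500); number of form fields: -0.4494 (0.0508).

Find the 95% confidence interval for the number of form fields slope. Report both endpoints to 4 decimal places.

(-0.5538, -0.3450)

Read off: b = -0.4494, SE = 0.0508 for number of form fields.
df = n − k − 1 = 30 − 3 − 1 = 26.
t* = t_{0.025, 26} = 2.055529.
Margin = t* × SE = 2.055529 × 0.0508 = 0.104421.
CI: -0.4494 ± 0.104421 → (-0.5538, -0.3450).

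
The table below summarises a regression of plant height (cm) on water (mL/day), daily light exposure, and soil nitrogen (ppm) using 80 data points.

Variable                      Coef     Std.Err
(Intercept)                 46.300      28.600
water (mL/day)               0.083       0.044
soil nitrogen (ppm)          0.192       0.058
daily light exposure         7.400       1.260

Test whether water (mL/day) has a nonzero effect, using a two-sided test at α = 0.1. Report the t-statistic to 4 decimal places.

t = 1.8864

Read off: b = 0.083, SE = 0.044 for water (mL/day).
H₀: β₁ = 0 vs H₁: β₁ ≠ 0.
t = 0.083 / 0.044 = 1.8864.
df = n − k − 1 = 80 − 3 − 1 = 76.
Two-sided p ≈ 0.0631, which is < 0.1, so reject H₀.
There is evidence that water (mL/day) is associated with plant height, holding the other predictors fixed.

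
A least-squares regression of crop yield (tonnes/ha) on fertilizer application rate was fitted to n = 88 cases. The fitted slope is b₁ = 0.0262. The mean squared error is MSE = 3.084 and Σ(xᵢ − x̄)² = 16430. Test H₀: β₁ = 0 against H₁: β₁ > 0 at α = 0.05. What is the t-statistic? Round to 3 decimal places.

t = 1.912

SE(b₁) = √(MSE/Sₓₓ) = √(3.084/16430) = 0.0137006.
t = 0.0262 / 0.0137006 = 1.912.
df = n − 2 = 86.
One-sided p ≈ 0.0296, which is < 0.05, so reject H₀.
There is evidence that the true slope on fertilizer application rate is positive.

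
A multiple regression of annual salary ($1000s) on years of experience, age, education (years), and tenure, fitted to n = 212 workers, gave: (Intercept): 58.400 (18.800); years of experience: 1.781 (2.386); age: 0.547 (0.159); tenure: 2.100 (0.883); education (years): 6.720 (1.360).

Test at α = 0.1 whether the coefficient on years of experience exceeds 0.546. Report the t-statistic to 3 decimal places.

Read off: b = 1.781, SE = 2.386 for years of experience.
H₀: β₁ = 0.546 vs H₁: β₁ > 0.546.
t = (1.781 − 0.546) / 2.386 = 0.518.
df = n − k − 1 = 212 − 4 − 1 = 207.
One-sided p ≈ 0.3026, which is ≥ 0.1, so fail to reject H₀.
The data do not give significant evidence that the true slope on years of experience exceeds 0.546 $1000s per unit, holding the other predictors fixed.

t = 0.518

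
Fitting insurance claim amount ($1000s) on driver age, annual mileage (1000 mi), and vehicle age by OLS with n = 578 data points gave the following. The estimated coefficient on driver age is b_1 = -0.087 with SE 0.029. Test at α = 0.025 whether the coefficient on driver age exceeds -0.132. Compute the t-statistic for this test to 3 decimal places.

t = 1.552

H₀: β₁ = -0.132 vs H₁: β₁ > -0.132.
t = (b_1 − β₁⁰)/SE = (-0.087 − (-0.132)) / 0.029 = 1.552.
df = n − k − 1 = 578 − 3 − 1 = 574.
One-sided p ≈ 0.0606, which is ≥ 0.025, so fail to reject H₀.
The data do not give significant evidence that the true slope on driver age exceeds -0.132 $1000s per unit, holding the other predictors fixed.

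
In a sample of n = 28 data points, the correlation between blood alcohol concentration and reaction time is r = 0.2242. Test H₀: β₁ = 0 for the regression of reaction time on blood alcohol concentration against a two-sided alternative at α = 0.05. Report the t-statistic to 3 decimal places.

t = r·√(n − 2)/√(1 − r²) = 0.2242·√26/√0.949734 = 1.173.
df = n − 2 = 26.
Two-sided p ≈ 0.2514, which is ≥ 0.05, so fail to reject H₀.
The data do not give significant evidence of a linear association between blood alcohol concentration and reaction time.

t = 1.173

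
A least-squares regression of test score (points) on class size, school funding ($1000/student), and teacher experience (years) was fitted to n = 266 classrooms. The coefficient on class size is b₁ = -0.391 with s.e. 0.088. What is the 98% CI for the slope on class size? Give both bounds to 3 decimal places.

df = n − k − 1 = 266 − 3 − 1 = 262.
t* = t_{0.01, 262} = 2.340665.
Margin = t* × SE = 2.340665 × 0.088 = 0.20598.
CI: -0.391 ± 0.20598 → (-0.597, -0.185).
With 98% confidence, each one-unit increase in class size is associated with a change of between -0.597 and -0.185 points in test score, holding the other predictors fixed.

(-0.597, -0.185)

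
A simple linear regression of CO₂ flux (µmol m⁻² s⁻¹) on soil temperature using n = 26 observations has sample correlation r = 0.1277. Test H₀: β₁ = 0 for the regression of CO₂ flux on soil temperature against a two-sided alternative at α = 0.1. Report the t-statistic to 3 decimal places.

t = r·√(n − 2)/√(1 − r²) = 0.1277·√24/√0.983693 = 0.631.
df = n − 2 = 24.
Two-sided p ≈ 0.5342, which is ≥ 0.1, so fail to reject H₀.
The data do not give significant evidence of a linear association between soil temperature and CO₂ flux.

t = 0.631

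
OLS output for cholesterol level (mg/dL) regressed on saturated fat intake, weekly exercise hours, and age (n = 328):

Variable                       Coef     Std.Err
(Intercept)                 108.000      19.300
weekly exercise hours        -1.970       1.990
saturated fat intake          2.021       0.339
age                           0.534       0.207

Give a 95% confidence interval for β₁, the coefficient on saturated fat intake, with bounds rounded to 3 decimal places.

(1.354, 2.688)

Read off: b = 2.021, SE = 0.339 for saturated fat intake.
df = n − k − 1 = 328 − 3 − 1 = 324.
t* = t_{0.025, 324} = 1.967313.
Margin = t* × SE = 1.967313 × 0.339 = 0.66692.
CI: 2.021 ± 0.66692 → (1.354, 2.688).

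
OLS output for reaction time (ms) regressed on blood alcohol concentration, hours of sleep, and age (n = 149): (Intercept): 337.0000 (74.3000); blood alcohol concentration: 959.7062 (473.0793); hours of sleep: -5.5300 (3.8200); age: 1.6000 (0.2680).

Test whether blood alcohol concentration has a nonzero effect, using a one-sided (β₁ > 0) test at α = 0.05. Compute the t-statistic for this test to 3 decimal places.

t = 2.029

Read off: b = 959.7062, SE = 473.0793 for blood alcohol concentration.
H₀: β₁ = 0 vs H₁: β₁ > 0.
t = 959.7062 / 473.0793 = 2.029.
df = n − k − 1 = 149 − 3 − 1 = 145.
One-sided p ≈ 0.0222, which is < 0.05, so reject H₀.
There is evidence that the true slope on blood alcohol concentration is positive, holding the other predictors fixed.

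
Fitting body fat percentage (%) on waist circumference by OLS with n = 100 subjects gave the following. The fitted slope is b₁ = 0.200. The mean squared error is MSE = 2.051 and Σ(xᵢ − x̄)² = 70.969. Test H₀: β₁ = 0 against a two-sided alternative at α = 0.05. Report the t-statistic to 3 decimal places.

t = 1.176

SE(b₁) = √(MSE/Sₓₓ) = √(2.051/70.969) = 0.17.
t = 0.200 / 0.17 = 1.176.
df = n − 2 = 98.
Two-sided p ≈ 0.2423, which is ≥ 0.05, so fail to reject H₀.
The data do not give significant evidence of an association between waist circumference and body fat percentage.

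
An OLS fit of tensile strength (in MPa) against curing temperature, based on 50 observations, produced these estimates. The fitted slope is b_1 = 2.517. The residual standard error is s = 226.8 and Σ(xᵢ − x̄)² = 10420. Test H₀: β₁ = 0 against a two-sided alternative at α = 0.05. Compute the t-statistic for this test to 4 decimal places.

t = 1.1329

SE(b_1) = s/√Sₓₓ = 226.8/√10420 = 2.22182.
t = 2.517 / 2.22182 = 1.1329.
df = n − 2 = 48.
Two-sided p ≈ 0.2629, which is ≥ 0.05, so fail to reject H₀.
The data do not give significant evidence of an association between curing temperature and tensile strength.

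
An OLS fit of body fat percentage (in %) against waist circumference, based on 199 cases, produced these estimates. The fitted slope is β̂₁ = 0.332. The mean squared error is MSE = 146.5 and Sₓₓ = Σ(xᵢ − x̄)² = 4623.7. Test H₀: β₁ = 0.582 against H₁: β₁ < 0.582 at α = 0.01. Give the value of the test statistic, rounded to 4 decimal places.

t = -1.4045

SE(β̂₁) = √(MSE/Sₓₓ) = √(146.5/4623.7) = 0.178002.
t = (0.332 − 0.582) / 0.178002 = -1.4045.
df = n − 2 = 197.
One-sided p ≈ 0.0809, which is ≥ 0.01, so fail to reject H₀.
The data do not give significant evidence that the true slope on waist circumference is below 0.582 % per unit.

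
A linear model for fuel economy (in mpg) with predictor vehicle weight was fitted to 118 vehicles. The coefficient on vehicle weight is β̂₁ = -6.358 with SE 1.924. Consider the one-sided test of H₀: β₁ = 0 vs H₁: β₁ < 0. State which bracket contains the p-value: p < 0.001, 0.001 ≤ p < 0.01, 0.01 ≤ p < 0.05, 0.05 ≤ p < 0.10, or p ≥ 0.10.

t = -6.358 / 1.924 = -3.305.
df = n − 2 = 118 − 2 = 116.
One-sided p = P(T_{116} < t) ≈ 0.0006.
So p < 0.001.

p < 0.001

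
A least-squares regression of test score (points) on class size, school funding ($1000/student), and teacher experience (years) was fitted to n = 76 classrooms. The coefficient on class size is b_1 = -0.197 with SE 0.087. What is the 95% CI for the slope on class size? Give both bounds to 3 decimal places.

(-0.370, -0.024)

df = n − k − 1 = 76 − 3 − 1 = 72.
t* = t_{0.025, 72} = 1.993464.
Margin = t* × SE = 1.993464 × 0.087 = 0.17343.
CI: -0.197 ± 0.17343 → (-0.370, -0.024).
With 95% confidence, each one-unit increase in class size is associated with a change of between -0.370 and -0.024 points in test score, holding the other predictors fixed.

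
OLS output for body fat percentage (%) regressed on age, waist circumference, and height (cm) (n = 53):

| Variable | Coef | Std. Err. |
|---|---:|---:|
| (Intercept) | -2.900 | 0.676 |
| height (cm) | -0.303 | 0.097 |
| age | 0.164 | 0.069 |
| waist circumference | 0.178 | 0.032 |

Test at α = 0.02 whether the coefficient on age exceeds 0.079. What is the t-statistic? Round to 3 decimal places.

t = 1.232

Read off: b = 0.164, SE = 0.069 for age.
H₀: β₁ = 0.079 vs H₁: β₁ > 0.079.
t = (0.164 − 0.079) / 0.069 = 1.232.
df = n − k − 1 = 53 − 3 − 1 = 49.
One-sided p ≈ 0.1119, which is ≥ 0.02, so fail to reject H₀.
The data do not give significant evidence that the true slope on age exceeds 0.079 % per unit, holding the other predictors fixed.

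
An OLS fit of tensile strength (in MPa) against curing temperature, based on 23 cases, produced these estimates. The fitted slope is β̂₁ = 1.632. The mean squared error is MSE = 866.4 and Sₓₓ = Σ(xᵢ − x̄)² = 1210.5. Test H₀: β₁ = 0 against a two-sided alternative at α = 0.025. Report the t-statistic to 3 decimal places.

t = 1.929

SE(β̂₁) = √(MSE/Sₓₓ) = √(866.4/1210.5) = 0.846013.
t = 1.632 / 0.846013 = 1.929.
df = n − 2 = 21.
Two-sided p ≈ 0.0673, which is ≥ 0.025, so fail to reject H₀.
The data do not give significant evidence of an association between curing temperature and tensile strength.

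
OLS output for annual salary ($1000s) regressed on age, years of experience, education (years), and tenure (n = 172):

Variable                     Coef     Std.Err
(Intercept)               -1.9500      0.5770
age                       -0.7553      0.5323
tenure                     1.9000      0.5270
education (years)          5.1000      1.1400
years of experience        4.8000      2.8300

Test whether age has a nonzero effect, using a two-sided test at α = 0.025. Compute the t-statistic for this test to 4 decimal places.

Read off: b = -0.7553, SE = 0.5323 for age.
H₀: β₁ = 0 vs H₁: β₁ ≠ 0.
t = -0.7553 / 0.5323 = -1.4189.
df = n − k − 1 = 172 − 4 − 1 = 167.
Two-sided p ≈ 0.1578, which is ≥ 0.025, so fail to reject H₀.
The data do not give significant evidence of an association between age and annual salary, after adjusting for the other predictors.

t = -1.4189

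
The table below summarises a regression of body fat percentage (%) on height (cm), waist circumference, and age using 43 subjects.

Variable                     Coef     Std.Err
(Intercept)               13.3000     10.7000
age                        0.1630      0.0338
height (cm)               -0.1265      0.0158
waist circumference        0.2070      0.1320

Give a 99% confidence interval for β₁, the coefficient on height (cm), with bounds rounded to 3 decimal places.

(-0.169, -0.084)

Read off: b = -0.1265, SE = 0.0158 for height (cm).
df = n − k − 1 = 43 − 3 − 1 = 39.
t* = t_{0.005, 39} = 2.707913.
Margin = t* × SE = 2.707913 × 0.0158 = 0.04279.
CI: -0.1265 ± 0.04279 → (-0.169, -0.084).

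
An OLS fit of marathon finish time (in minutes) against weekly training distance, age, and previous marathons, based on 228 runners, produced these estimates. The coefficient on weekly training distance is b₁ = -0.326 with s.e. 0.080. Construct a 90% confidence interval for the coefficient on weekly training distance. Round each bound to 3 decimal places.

df = n − k − 1 = 228 − 3 − 1 = 224.
t* = t_{0.05, 224} = 1.651685.
Margin = t* × SE = 1.651685 × 0.080 = 0.13213.
CI: -0.326 ± 0.13213 → (-0.458, -0.194).
With 90% confidence, each one-unit increase in weekly training distance is associated with a change of between -0.458 and -0.194 minutes in marathon finish time, holding the other predictors fixed.

(-0.458, -0.194)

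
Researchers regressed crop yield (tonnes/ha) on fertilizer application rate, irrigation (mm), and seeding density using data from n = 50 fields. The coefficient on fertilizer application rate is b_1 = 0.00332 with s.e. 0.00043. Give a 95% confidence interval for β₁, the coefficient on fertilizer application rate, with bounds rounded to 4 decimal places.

(0.0025, 0.0042)

df = n − k − 1 = 50 − 3 − 1 = 46.
t* = t_{0.025, 46} = 2.012896.
Margin = t* × SE = 2.012896 × 0.00043 = 0.000866.
CI: 0.00332 ± 0.000866 → (0.0025, 0.0042).
With 95% confidence, each one-unit increase in fertilizer application rate is associated with a change of between 0.0025 and 0.0042 tonnes/ha in crop yield, holding the other predictors fixed.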